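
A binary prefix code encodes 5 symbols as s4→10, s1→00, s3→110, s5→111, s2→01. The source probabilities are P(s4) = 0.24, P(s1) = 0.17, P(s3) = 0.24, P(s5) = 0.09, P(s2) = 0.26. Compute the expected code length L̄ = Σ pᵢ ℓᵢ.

2.33 bits/symbol

L̄ = Σ pᵢ·ℓᵢ = 0.24·2 + 0.17·2 + 0.24·3 + 0.09·3 + 0.26·2 = 2.33 bits/symbol.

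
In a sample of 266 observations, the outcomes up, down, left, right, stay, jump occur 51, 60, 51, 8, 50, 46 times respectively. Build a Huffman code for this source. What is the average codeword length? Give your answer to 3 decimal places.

2.583 bits/symbol

Probabilities are the counts divided by 266.
Repeatedly combine the two least-probable nodes; the expected code length is the sum of the merged weights.
merge 4/133 + 23/133 → 27/133
merge 25/133 + 51/266 → 101/266
merge 51/266 + 27/133 → 15/38
merge 30/133 + 101/266 → 23/38
merge 15/38 + 23/38 → 1
L = 27/133 + 101/266 + 15/38 + 23/38 + 1 = 687/266 ≈ 2.583 bits/symbol.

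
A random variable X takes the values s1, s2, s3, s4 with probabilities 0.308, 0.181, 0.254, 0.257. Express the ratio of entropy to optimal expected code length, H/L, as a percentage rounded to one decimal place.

98.8%

Entropy H = −Σ p log₂ p ≈ 1.9756 bits.
Huffman merges: 181/1000+127/500→87/200; 257/1000+77/250→113/200; 87/200+113/200→1. L = 2 ≈ 2.0000.
Efficiency = H/L = 1.9756/2.0000 = 98.8%.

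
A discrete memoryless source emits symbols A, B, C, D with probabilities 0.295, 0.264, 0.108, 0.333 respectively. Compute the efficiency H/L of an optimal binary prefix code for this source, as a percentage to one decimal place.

95.1%

Entropy H = −Σ p log₂ p ≈ 1.9019 bits.
Huffman merges: 27/250+33/125→93/250; 59/200+333/1000→157/250; 93/250+157/250→1. L = 2 ≈ 2.0000.
Efficiency = H/L = 1.9019/2.0000 = 95.1%.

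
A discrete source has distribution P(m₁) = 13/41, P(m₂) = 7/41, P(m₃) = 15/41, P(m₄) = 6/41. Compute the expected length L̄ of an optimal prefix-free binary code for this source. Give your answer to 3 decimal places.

1.951 bits/symbol

Repeatedly combine the two least-probable nodes; the expected code length is the sum of the merged weights.
merge 6/41 + 7/41 → 13/41
merge 13/41 + 13/41 → 26/41
merge 15/41 + 26/41 → 1
L = 13/41 + 26/41 + 1 = 80/41 ≈ 1.951 bits/symbol.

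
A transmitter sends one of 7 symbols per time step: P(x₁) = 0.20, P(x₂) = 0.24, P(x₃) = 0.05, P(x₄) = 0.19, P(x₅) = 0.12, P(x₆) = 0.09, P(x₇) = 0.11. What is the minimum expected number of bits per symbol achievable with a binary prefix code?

2.7 bits/symbol

Repeatedly combine the two least-probable nodes; the expected code length is the sum of the merged weights.
merge 1/20 + 9/100 → 7/50
merge 11/100 + 3/25 → 23/100
merge 7/50 + 19/100 → 33/100
merge 1/5 + 23/100 → 43/100
merge 6/25 + 33/100 → 57/100
merge 43/100 + 57/100 → 1
L = 7/50 + 23/100 + 33/100 + 43/100 + 57/100 + 1 = 27/10 = 2.7 bits/symbol.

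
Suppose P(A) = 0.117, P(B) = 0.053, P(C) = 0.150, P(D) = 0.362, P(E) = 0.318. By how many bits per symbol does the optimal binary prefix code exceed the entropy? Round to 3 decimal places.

0.074 bits

Entropy H = −Σ p log₂ p ≈ 2.0536 bits.
Huffman merges: 53/1000+117/1000→17/100; 3/20+17/100→8/25; 159/500+8/25→319/500; 181/500+319/500→1. L = 266/125 ≈ 2.1280.
L − H = 2.1280 − 2.0536 = 0.074 bits.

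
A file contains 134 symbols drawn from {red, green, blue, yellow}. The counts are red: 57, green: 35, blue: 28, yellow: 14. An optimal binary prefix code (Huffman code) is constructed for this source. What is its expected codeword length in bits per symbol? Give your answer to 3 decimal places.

Probabilities are the counts divided by 134.
Repeatedly combine the two least-probable nodes; the expected code length is the sum of the merged weights.
merge 7/67 + 14/67 → 21/67
merge 35/134 + 21/67 → 77/134
merge 57/134 + 77/134 → 1
L = 21/67 + 77/134 + 1 = 253/134 ≈ 1.888 bits/symbol.

1.888 bits/symbol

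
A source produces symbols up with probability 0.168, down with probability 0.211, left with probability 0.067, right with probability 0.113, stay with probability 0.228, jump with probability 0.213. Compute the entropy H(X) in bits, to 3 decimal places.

2.484 bits

H = −Σ pᵢ log₂ pᵢ.
−0.168·log₂(0.168) = 0.4323
−0.211·log₂(0.211) = 0.4736
−0.067·log₂(0.067) = 0.2613
−0.113·log₂(0.113) = 0.3555
−0.228·log₂(0.228) = 0.4863
−0.213·log₂(0.213) = 0.4752
Sum ≈ 2.4842 → 2.484 bits.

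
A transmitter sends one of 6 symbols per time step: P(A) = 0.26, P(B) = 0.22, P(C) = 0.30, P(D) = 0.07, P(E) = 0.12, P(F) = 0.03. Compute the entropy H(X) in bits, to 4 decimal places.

H = −Σ pᵢ log₂ pᵢ.
−0.26·log₂(0.26) = 0.5053
−0.22·log₂(0.22) = 0.4806
−0.30·log₂(0.30) = 0.5211
−0.07·log₂(0.07) = 0.2686
−0.12·log₂(0.12) = 0.3671
−0.03·log₂(0.03) = 0.1518
Sum ≈ 2.2943 → 2.2943 bits.

2.2943 bits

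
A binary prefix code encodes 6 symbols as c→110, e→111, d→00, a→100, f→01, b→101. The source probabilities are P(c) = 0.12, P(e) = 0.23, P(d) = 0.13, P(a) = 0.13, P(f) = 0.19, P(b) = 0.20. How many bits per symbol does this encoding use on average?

2.68 bits/symbol

L̄ = Σ pᵢ·ℓᵢ = 0.12·3 + 0.23·3 + 0.13·2 + 0.13·3 + 0.19·2 + 0.20·3 = 2.68 bits/symbol.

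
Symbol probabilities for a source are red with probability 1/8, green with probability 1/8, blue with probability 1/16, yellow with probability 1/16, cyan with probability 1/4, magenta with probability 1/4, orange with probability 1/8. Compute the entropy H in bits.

2.625 bits

Each probability is a power of 1/2, so log₂(1/p) is an integer.
H = Σ p·log₂(1/p) = 1/8·3 + 1/8·3 + 1/16·4 + 1/16·4 + 1/4·2 + 1/4·2 + 1/8·3 = 2.625 bits.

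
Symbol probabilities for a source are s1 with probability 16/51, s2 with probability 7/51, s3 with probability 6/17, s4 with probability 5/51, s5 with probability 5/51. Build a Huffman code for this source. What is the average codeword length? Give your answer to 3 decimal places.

Repeatedly combine the two least-probable nodes; the expected code length is the sum of the merged weights.
merge 5/51 + 5/51 → 10/51
merge 7/51 + 10/51 → 1/3
merge 16/51 + 1/3 → 11/17
merge 6/17 + 11/17 → 1
L = 10/51 + 1/3 + 11/17 + 1 = 37/17 ≈ 2.176 bits/symbol.

2.176 bits/symbol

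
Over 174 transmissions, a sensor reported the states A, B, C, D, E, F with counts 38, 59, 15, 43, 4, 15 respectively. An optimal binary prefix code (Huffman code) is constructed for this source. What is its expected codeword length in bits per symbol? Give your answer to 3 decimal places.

2.305 bits/symbol

Probabilities are the counts divided by 174.
Repeatedly combine the two least-probable nodes; the expected code length is the sum of the merged weights.
merge 2/87 + 5/58 → 19/174
merge 5/58 + 19/174 → 17/87
merge 17/87 + 19/87 → 12/29
merge 43/174 + 59/174 → 17/29
merge 12/29 + 17/29 → 1
L = 19/174 + 17/87 + 12/29 + 17/29 + 1 = 401/174 ≈ 2.305 bits/symbol.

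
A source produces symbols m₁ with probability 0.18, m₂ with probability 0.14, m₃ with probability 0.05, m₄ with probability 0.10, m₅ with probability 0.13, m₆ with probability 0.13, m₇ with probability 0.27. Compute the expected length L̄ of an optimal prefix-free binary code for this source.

2.7 bits/symbol

Repeatedly combine the two least-probable nodes; the expected code length is the sum of the merged weights.
merge 1/20 + 1/10 → 3/20
merge 13/100 + 13/100 → 13/50
merge 7/50 + 3/20 → 29/100
merge 9/50 + 13/50 → 11/25
merge 27/100 + 29/100 → 14/25
merge 11/25 + 14/25 → 1
L = 3/20 + 13/50 + 29/100 + 11/25 + 14/25 + 1 = 27/10 = 2.7 bits/symbol.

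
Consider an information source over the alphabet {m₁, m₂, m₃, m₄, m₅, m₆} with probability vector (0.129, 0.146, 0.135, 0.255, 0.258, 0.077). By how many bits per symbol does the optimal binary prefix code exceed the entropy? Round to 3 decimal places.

Entropy H = −Σ p log₂ p ≈ 2.4683 bits.
Huffman merges: 77/1000+129/1000→103/500; 27/200+73/500→281/1000; 103/500+51/200→461/1000; 129/500+281/1000→539/1000; 461/1000+539/1000→1. L = 2487/1000 ≈ 2.4870.
L − H = 2.4870 − 2.4683 = 0.019 bits.

0.019 bits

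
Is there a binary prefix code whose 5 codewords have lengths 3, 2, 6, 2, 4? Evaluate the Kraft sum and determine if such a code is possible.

With common denominator 2^6 = 64: Σ 2^(−ℓᵢ) = 8/64 + 16/64 + 1/64 + 16/64 + 4/64 = 45/64 = 0.703125.
Kraft's inequality requires Σ ≤ 1; here Σ = 0.703125 ≤ 1, so such a prefix code exists.

0.703125; yes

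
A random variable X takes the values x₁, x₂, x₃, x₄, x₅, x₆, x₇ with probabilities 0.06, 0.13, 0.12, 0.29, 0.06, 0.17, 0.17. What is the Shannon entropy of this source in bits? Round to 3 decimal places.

H = −Σ pᵢ log₂ pᵢ.
−0.06·log₂(0.06) = 0.2435
−0.13·log₂(0.13) = 0.3826
−0.12·log₂(0.12) = 0.3671
−0.29·log₂(0.29) = 0.5179
−0.06·log₂(0.06) = 0.2435
−0.17·log₂(0.17) = 0.4346
−0.17·log₂(0.17) = 0.4346
Sum ≈ 2.6239 → 2.624 bits.

2.624 bits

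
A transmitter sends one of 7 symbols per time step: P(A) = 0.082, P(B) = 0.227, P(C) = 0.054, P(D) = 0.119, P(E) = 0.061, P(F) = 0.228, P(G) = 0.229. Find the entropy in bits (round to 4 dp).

H = −Σ pᵢ log₂ pᵢ.
−0.082·log₂(0.082) = 0.2959
−0.227·log₂(0.227) = 0.4856
−0.054·log₂(0.054) = 0.2274
−0.119·log₂(0.119) = 0.3654
−0.061·log₂(0.061) = 0.2461
−0.228·log₂(0.228) = 0.4863
−0.229·log₂(0.229) = 0.4870
Sum ≈ 2.5937 → 2.5937 bits.

2.5937 bits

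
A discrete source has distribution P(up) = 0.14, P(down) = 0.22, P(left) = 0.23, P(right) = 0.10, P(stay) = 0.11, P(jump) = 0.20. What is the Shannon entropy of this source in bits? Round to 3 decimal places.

2.512 bits

H = −Σ pᵢ log₂ pᵢ.
−0.14·log₂(0.14) = 0.3971
−0.22·log₂(0.22) = 0.4806
−0.23·log₂(0.23) = 0.4877
−0.10·log₂(0.10) = 0.3322
−0.11·log₂(0.11) = 0.3503
−0.20·log₂(0.20) = 0.4644
Sum ≈ 2.5122 → 2.512 bits.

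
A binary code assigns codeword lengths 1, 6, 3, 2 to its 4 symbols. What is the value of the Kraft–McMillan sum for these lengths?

0.890625

With common denominator 2^6 = 64: Σ 2^(−ℓᵢ) = 32/64 + 1/64 + 8/64 + 16/64 = 57/64 = 0.890625.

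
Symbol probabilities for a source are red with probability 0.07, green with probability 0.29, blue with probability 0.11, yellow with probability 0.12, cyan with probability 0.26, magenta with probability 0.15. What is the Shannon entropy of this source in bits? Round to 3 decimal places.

H = −Σ pᵢ log₂ pᵢ.
−0.07·log₂(0.07) = 0.2686
−0.29·log₂(0.29) = 0.5179
−0.11·log₂(0.11) = 0.3503
−0.12·log₂(0.12) = 0.3671
−0.26·log₂(0.26) = 0.5053
−0.15·log₂(0.15) = 0.4105
Sum ≈ 2.4196 → 2.420 bits.

2.420 bits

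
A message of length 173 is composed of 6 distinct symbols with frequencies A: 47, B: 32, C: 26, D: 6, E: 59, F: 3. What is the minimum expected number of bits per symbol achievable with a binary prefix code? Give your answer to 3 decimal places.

2.254 bits/symbol

Probabilities are the counts divided by 173.
Repeatedly combine the two least-probable nodes; the expected code length is the sum of the merged weights.
merge 3/173 + 6/173 → 9/173
merge 9/173 + 26/173 → 35/173
merge 32/173 + 35/173 → 67/173
merge 47/173 + 59/173 → 106/173
merge 67/173 + 106/173 → 1
L = 9/173 + 35/173 + 67/173 + 106/173 + 1 = 390/173 ≈ 2.254 bits/symbol.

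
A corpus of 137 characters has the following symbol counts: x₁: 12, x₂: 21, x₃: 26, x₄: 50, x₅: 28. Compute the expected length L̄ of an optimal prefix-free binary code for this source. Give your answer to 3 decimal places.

Probabilities are the counts divided by 137.
Repeatedly combine the two least-probable nodes; the expected code length is the sum of the merged weights.
merge 12/137 + 21/137 → 33/137
merge 26/137 + 28/137 → 54/137
merge 33/137 + 50/137 → 83/137
merge 54/137 + 83/137 → 1
L = 33/137 + 54/137 + 83/137 + 1 = 307/137 ≈ 2.241 bits/symbol.

2.241 bits/symbol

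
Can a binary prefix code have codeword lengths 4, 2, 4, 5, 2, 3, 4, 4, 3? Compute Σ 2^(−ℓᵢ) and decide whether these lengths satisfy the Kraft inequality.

With common denominator 2^5 = 32: Σ 2^(−ℓᵢ) = 2/32 + 8/32 + 2/32 + 1/32 + 8/32 + 4/32 + 2/32 + 2/32 + 4/32 = 33/32 = 1.03125.
Kraft's inequality requires Σ ≤ 1; here Σ = 1.03125 > 1, so no such prefix code exists.

1.03125; no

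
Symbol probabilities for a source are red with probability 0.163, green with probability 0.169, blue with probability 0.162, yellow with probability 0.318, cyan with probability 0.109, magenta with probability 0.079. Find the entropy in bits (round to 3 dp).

2.449 bits

H = −Σ pᵢ log₂ pᵢ.
−0.163·log₂(0.163) = 0.4266
−0.169·log₂(0.169) = 0.4335
−0.162·log₂(0.162) = 0.4254
−0.318·log₂(0.318) = 0.5256
−0.109·log₂(0.109) = 0.3485
−0.079·log₂(0.079) = 0.2893
Sum ≈ 2.4489 → 2.449 bits.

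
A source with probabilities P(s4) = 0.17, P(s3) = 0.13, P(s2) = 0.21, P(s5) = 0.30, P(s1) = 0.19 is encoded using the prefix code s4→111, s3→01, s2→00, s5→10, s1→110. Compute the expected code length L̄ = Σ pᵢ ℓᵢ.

L̄ = Σ pᵢ·ℓᵢ = 0.17·3 + 0.13·2 + 0.21·2 + 0.30·2 + 0.19·3 = 2.36 bits/symbol.

2.36 bits/symbol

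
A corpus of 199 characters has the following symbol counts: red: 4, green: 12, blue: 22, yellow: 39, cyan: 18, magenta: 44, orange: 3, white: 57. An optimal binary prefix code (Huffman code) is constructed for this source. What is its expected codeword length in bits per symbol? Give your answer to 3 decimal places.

2.613 bits/symbol

Probabilities are the counts divided by 199.
Repeatedly combine the two least-probable nodes; the expected code length is the sum of the merged weights.
merge 3/199 + 4/199 → 7/199
merge 7/199 + 12/199 → 19/199
merge 18/199 + 19/199 → 37/199
merge 22/199 + 37/199 → 59/199
merge 39/199 + 44/199 → 83/199
merge 57/199 + 59/199 → 116/199
merge 83/199 + 116/199 → 1
L = 7/199 + 19/199 + 37/199 + 59/199 + 83/199 + 116/199 + 1 = 520/199 ≈ 2.613 bits/symbol.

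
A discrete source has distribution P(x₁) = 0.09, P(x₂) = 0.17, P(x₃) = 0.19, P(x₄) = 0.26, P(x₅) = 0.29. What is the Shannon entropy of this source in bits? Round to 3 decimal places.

H = −Σ pᵢ log₂ pᵢ.
−0.09·log₂(0.09) = 0.3127
−0.17·log₂(0.17) = 0.4346
−0.19·log₂(0.19) = 0.4552
−0.26·log₂(0.26) = 0.5053
−0.29·log₂(0.29) = 0.5179
Sum ≈ 2.2257 → 2.226 bits.

2.226 bits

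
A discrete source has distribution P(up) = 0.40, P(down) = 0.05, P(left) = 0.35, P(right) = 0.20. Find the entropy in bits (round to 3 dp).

H = −Σ pᵢ log₂ pᵢ.
−0.40·log₂(0.40) = 0.5288
−0.05·log₂(0.05) = 0.2161
−0.35·log₂(0.35) = 0.5301
−0.20·log₂(0.20) = 0.4644
Sum ≈ 1.7394 → 1.739 bits.

1.739 bits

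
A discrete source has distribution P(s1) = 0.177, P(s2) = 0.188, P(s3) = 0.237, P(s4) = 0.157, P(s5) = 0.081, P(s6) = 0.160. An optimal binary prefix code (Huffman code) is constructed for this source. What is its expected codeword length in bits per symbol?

2.575 bits/symbol

Repeatedly combine the two least-probable nodes; the expected code length is the sum of the merged weights.
merge 81/1000 + 157/1000 → 119/500
merge 4/25 + 177/1000 → 337/1000
merge 47/250 + 237/1000 → 17/40
merge 119/500 + 337/1000 → 23/40
merge 17/40 + 23/40 → 1
L = 119/500 + 337/1000 + 17/40 + 23/40 + 1 = 103/40 = 2.575 bits/symbol.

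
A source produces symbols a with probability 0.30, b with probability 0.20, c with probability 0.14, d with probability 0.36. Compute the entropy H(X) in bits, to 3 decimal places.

H = −Σ pᵢ log₂ pᵢ.
−0.30·log₂(0.30) = 0.5211
−0.20·log₂(0.20) = 0.4644
−0.14·log₂(0.14) = 0.3971
−0.36·log₂(0.36) = 0.5306
Sum ≈ 1.9132 → 1.913 bits.

1.913 bits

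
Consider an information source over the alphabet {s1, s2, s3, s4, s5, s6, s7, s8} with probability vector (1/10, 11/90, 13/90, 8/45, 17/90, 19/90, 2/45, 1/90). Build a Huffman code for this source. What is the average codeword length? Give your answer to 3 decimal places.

Repeatedly combine the two least-probable nodes; the expected code length is the sum of the merged weights.
merge 1/90 + 2/45 → 1/18
merge 1/18 + 1/10 → 7/45
merge 11/90 + 13/90 → 4/15
merge 7/45 + 8/45 → 1/3
merge 17/90 + 19/90 → 2/5
merge 4/15 + 1/3 → 3/5
merge 2/5 + 3/5 → 1
L = 1/18 + 7/45 + 4/15 + 1/3 + 2/5 + 3/5 + 1 = 253/90 ≈ 2.811 bits/symbol.

2.811 bits/symbol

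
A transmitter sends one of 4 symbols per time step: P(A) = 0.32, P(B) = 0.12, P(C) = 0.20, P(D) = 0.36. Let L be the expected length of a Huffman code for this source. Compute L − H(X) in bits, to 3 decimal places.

0.072 bits

Entropy H = −Σ p log₂ p ≈ 1.8881 bits.
Huffman merges: 3/25+1/5→8/25; 8/25+8/25→16/25; 9/25+16/25→1. L = 49/25 ≈ 1.9600.
L − H = 1.9600 − 1.8881 = 0.072 bits.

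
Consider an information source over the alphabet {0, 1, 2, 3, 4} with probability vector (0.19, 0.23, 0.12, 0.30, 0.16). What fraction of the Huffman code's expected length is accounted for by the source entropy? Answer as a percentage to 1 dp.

98.9%

Entropy H = −Σ p log₂ p ≈ 2.2541 bits.
Huffman merges: 3/25+4/25→7/25; 19/100+23/100→21/50; 7/25+3/10→29/50; 21/50+29/50→1. L = 57/25 ≈ 2.2800.
Efficiency = H/L = 2.2541/2.2800 = 98.9%.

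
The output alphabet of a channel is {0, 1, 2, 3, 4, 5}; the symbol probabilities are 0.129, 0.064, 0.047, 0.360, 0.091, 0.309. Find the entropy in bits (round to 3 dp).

2.211 bits

H = −Σ pᵢ log₂ pᵢ.
−0.129·log₂(0.129) = 0.3811
−0.064·log₂(0.064) = 0.2538
−0.047·log₂(0.047) = 0.2073
−0.360·log₂(0.360) = 0.5306
−0.091·log₂(0.091) = 0.3147
−0.309·log₂(0.309) = 0.5235
Sum ≈ 2.2111 → 2.211 bits.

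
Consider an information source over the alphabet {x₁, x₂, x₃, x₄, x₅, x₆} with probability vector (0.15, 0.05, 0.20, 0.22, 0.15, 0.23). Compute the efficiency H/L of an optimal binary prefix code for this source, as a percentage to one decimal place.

Entropy H = −Σ p log₂ p ≈ 2.4698 bits.
Huffman merges: 1/20+3/20→1/5; 3/20+1/5→7/20; 1/5+11/50→21/50; 23/100+7/20→29/50; 21/50+29/50→1. L = 51/20 ≈ 2.5500.
Efficiency = H/L = 2.4698/2.5500 = 96.9%.

96.9%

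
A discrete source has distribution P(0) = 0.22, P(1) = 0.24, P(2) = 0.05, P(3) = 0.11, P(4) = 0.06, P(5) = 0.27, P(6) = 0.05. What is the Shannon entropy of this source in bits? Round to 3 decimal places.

H = −Σ pᵢ log₂ pᵢ.
−0.22·log₂(0.22) = 0.4806
−0.24·log₂(0.24) = 0.4941
−0.05·log₂(0.05) = 0.2161
−0.11·log₂(0.11) = 0.3503
−0.06·log₂(0.06) = 0.2435
−0.27·log₂(0.27) = 0.5100
−0.05·log₂(0.05) = 0.2161
Sum ≈ 2.5107 → 2.511 bits.

2.511 bits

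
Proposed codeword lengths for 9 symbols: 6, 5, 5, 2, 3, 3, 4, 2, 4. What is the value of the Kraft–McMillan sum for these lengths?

0.953125

With common denominator 2^6 = 64: Σ 2^(−ℓᵢ) = 1/64 + 2/64 + 2/64 + 16/64 + 8/64 + 8/64 + 4/64 + 16/64 + 4/64 = 61/64 = 0.953125.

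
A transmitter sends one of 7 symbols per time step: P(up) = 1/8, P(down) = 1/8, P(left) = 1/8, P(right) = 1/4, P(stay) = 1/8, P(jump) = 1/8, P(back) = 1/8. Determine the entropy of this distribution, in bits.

Each probability is a power of 1/2, so log₂(1/p) is an integer.
H = Σ p·log₂(1/p) = 1/8·3 + 1/8·3 + 1/8·3 + 1/4·2 + 1/8·3 + 1/8·3 + 1/8·3 = 2.75 bits.

2.75 bits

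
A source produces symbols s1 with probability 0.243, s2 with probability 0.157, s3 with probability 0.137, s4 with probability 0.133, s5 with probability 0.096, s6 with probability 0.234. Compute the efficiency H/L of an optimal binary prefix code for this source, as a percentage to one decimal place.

99.5%

Entropy H = −Σ p log₂ p ≈ 2.5102 bits.
Huffman merges: 12/125+133/1000→229/1000; 137/1000+157/1000→147/500; 229/1000+117/500→463/1000; 243/1000+147/500→537/1000; 463/1000+537/1000→1. L = 2523/1000 ≈ 2.5230.
Efficiency = H/L = 2.5102/2.5230 = 99.5%.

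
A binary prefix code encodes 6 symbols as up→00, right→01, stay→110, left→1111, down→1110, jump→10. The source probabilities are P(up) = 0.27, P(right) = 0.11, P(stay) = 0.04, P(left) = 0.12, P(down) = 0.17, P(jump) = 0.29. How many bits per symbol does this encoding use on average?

L̄ = Σ pᵢ·ℓᵢ = 0.27·2 + 0.11·2 + 0.04·3 + 0.12·4 + 0.17·4 + 0.29·2 = 2.62 bits/symbol.

2.62 bits/symbol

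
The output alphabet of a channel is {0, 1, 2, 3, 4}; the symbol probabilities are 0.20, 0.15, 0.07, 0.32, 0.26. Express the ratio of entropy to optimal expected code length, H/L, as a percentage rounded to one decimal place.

98.0%

Entropy H = −Σ p log₂ p ≈ 2.1748 bits.
Huffman merges: 7/100+3/20→11/50; 1/5+11/50→21/50; 13/50+8/25→29/50; 21/50+29/50→1. L = 111/50 ≈ 2.2200.
Efficiency = H/L = 2.1748/2.2200 = 98.0%.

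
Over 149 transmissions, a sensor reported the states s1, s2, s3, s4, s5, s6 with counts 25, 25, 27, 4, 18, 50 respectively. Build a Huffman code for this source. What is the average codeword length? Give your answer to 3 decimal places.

Probabilities are the counts divided by 149.
Repeatedly combine the two least-probable nodes; the expected code length is the sum of the merged weights.
merge 4/149 + 18/149 → 22/149
merge 22/149 + 25/149 → 47/149
merge 25/149 + 27/149 → 52/149
merge 47/149 + 50/149 → 97/149
merge 52/149 + 97/149 → 1
L = 22/149 + 47/149 + 52/149 + 97/149 + 1 = 367/149 ≈ 2.463 bits/symbol.

2.463 bits/symbol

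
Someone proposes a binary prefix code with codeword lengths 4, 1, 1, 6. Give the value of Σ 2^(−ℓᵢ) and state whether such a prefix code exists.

With common denominator 2^6 = 64: Σ 2^(−ℓᵢ) = 4/64 + 32/64 + 32/64 + 1/64 = 69/64 = 1.078125.
Kraft's inequality requires Σ ≤ 1; here Σ = 1.078125 > 1, so no such prefix code exists.

1.078125; no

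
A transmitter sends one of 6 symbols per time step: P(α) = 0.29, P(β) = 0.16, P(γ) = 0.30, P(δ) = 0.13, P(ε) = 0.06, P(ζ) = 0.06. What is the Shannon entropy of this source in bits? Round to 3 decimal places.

2.332 bits

H = −Σ pᵢ log₂ pᵢ.
−0.29·log₂(0.29) = 0.5179
−0.16·log₂(0.16) = 0.4230
−0.30·log₂(0.30) = 0.5211
−0.13·log₂(0.13) = 0.3826
−0.06·log₂(0.06) = 0.2435
−0.06·log₂(0.06) = 0.2435
Sum ≈ 2.3317 → 2.332 bits.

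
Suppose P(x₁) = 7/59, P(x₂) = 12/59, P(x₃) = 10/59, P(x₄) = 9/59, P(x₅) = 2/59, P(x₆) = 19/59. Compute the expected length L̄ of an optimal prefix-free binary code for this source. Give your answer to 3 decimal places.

2.458 bits/symbol

Repeatedly combine the two least-probable nodes; the expected code length is the sum of the merged weights.
merge 2/59 + 7/59 → 9/59
merge 9/59 + 9/59 → 18/59
merge 10/59 + 12/59 → 22/59
merge 18/59 + 19/59 → 37/59
merge 22/59 + 37/59 → 1
L = 9/59 + 18/59 + 22/59 + 37/59 + 1 = 145/59 ≈ 2.458 bits/symbol.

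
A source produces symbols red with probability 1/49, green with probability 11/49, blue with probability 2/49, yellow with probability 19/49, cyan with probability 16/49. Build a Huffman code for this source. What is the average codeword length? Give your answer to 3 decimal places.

1.959 bits/symbol

Repeatedly combine the two least-probable nodes; the expected code length is the sum of the merged weights.
merge 1/49 + 2/49 → 3/49
merge 3/49 + 11/49 → 2/7
merge 2/7 + 16/49 → 30/49
merge 19/49 + 30/49 → 1
L = 3/49 + 2/7 + 30/49 + 1 = 96/49 ≈ 1.959 bits/symbol.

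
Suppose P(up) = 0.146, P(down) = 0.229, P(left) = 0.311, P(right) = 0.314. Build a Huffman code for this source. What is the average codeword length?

2 bits/symbol

Repeatedly combine the two least-probable nodes; the expected code length is the sum of the merged weights.
merge 73/500 + 229/1000 → 3/8
merge 311/1000 + 157/500 → 5/8
merge 3/8 + 5/8 → 1
L = 3/8 + 5/8 + 1 = 2 bits/symbol.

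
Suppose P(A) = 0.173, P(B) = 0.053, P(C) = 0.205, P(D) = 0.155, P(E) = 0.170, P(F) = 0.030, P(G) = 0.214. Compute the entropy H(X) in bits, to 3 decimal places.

2.610 bits

H = −Σ pᵢ log₂ pᵢ.
−0.173·log₂(0.173) = 0.4379
−0.053·log₂(0.053) = 0.2246
−0.205·log₂(0.205) = 0.4687
−0.155·log₂(0.155) = 0.4169
−0.170·log₂(0.170) = 0.4346
−0.030·log₂(0.030) = 0.1518
−0.214·log₂(0.214) = 0.4760
Sum ≈ 2.6104 → 2.610 bits.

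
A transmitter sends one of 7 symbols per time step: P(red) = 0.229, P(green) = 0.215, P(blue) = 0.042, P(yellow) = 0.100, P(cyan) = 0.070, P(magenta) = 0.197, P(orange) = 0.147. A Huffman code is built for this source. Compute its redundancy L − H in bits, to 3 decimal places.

Entropy H = −Σ p log₂ p ≈ 2.6249 bits.
Huffman merges: 21/500+7/100→14/125; 1/10+14/125→53/250; 147/1000+197/1000→43/125; 53/250+43/200→427/1000; 229/1000+43/125→573/1000; 427/1000+573/1000→1. L = 667/250 ≈ 2.6680.
L − H = 2.6680 − 2.6249 = 0.043 bits.

0.043 bits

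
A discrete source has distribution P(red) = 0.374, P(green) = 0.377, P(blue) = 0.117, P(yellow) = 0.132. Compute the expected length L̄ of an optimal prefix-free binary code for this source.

Repeatedly combine the two least-probable nodes; the expected code length is the sum of the merged weights.
merge 117/1000 + 33/250 → 249/1000
merge 249/1000 + 187/500 → 623/1000
merge 377/1000 + 623/1000 → 1
L = 249/1000 + 623/1000 + 1 = 234/125 = 1.872 bits/symbol.

1.872 bits/symbol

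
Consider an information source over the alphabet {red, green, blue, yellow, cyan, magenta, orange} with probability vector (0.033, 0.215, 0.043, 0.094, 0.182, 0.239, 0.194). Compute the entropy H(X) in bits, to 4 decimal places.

H = −Σ pᵢ log₂ pᵢ.
−0.033·log₂(0.033) = 0.1624
−0.215·log₂(0.215) = 0.4768
−0.043·log₂(0.043) = 0.1952
−0.094·log₂(0.094) = 0.3207
−0.182·log₂(0.182) = 0.4474
−0.239·log₂(0.239) = 0.4935
−0.194·log₂(0.194) = 0.4590
Sum ≈ 2.5549 → 2.5549 bits.

2.5549 bits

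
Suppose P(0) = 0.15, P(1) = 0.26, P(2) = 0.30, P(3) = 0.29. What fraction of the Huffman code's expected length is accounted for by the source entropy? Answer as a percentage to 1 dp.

97.7%

Entropy H = −Σ p log₂ p ≈ 1.9548 bits.
Huffman merges: 3/20+13/50→41/100; 29/100+3/10→59/100; 41/100+59/100→1. L = 2 ≈ 2.0000.
Efficiency = H/L = 1.9548/2.0000 = 97.7%.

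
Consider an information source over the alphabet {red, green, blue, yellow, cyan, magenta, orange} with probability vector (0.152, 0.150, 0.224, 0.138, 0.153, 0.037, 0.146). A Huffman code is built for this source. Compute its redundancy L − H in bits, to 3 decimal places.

0.079 bits

Entropy H = −Σ p log₂ p ≈ 2.6971 bits.
Huffman merges: 37/1000+69/500→7/40; 73/500+3/20→37/125; 19/125+153/1000→61/200; 7/40+28/125→399/1000; 37/125+61/200→601/1000; 399/1000+601/1000→1. L = 347/125 ≈ 2.7760.
L − H = 2.7760 − 2.6971 = 0.079 bits.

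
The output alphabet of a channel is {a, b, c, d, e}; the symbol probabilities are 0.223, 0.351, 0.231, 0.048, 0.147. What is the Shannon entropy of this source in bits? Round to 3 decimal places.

2.118 bits

H = −Σ pᵢ log₂ pᵢ.
−0.223·log₂(0.223) = 0.4828
−0.351·log₂(0.351) = 0.5302
−0.231·log₂(0.231) = 0.4883
−0.048·log₂(0.048) = 0.2103
−0.147·log₂(0.147) = 0.4066
Sum ≈ 2.1182 → 2.118 bits.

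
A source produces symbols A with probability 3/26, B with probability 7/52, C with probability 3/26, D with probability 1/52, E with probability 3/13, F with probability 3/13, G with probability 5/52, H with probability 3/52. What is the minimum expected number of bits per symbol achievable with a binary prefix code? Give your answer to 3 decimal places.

Repeatedly combine the two least-probable nodes; the expected code length is the sum of the merged weights.
merge 1/52 + 3/52 → 1/13
merge 1/13 + 5/52 → 9/52
merge 3/26 + 3/26 → 3/13
merge 7/52 + 9/52 → 4/13
merge 3/13 + 3/13 → 6/13
merge 3/13 + 4/13 → 7/13
merge 6/13 + 7/13 → 1
L = 1/13 + 9/52 + 3/13 + 4/13 + 6/13 + 7/13 + 1 = 145/52 ≈ 2.788 bits/symbol.

2.788 bits/symbol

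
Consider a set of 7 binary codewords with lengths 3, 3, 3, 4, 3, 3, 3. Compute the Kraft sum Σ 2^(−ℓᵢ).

0.8125

With common denominator 2^4 = 16: Σ 2^(−ℓᵢ) = 2/16 + 2/16 + 2/16 + 1/16 + 2/16 + 2/16 + 2/16 = 13/16 = 0.8125.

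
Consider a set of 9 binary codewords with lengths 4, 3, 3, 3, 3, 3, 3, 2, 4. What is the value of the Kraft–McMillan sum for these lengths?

With common denominator 2^4 = 16: Σ 2^(−ℓᵢ) = 1/16 + 2/16 + 2/16 + 2/16 + 2/16 + 2/16 + 2/16 + 4/16 + 1/16 = 18/16 = 1.125.

1.125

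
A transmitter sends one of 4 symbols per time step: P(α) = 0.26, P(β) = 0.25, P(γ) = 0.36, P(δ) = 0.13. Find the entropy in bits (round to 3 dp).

H = −Σ pᵢ log₂ pᵢ.
−0.26·log₂(0.26) = 0.5053
−0.25·log₂(0.25) = 0.5000
−0.36·log₂(0.36) = 0.5306
−0.13·log₂(0.13) = 0.3826
Sum ≈ 1.9185 → 1.919 bits.

1.919 bits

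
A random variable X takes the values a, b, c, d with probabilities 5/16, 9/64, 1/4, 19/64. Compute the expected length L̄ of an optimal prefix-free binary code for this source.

2 bits/symbol

Repeatedly combine the two least-probable nodes; the expected code length is the sum of the merged weights.
merge 9/64 + 1/4 → 25/64
merge 19/64 + 5/16 → 39/64
merge 25/64 + 39/64 → 1
L = 25/64 + 39/64 + 1 = 2 bits/symbol.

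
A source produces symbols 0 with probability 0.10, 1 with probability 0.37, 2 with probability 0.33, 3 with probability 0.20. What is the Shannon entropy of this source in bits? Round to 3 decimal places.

H = −Σ pᵢ log₂ pᵢ.
−0.10·log₂(0.10) = 0.3322
−0.37·log₂(0.37) = 0.5307
−0.33·log₂(0.33) = 0.5278
−0.20·log₂(0.20) = 0.4644
Sum ≈ 1.8551 → 1.855 bits.

1.855 bits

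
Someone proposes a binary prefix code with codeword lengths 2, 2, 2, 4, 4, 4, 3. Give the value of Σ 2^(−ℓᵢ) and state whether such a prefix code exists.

1.0625; no

With common denominator 2^4 = 16: Σ 2^(−ℓᵢ) = 4/16 + 4/16 + 4/16 + 1/16 + 1/16 + 1/16 + 2/16 = 17/16 = 1.0625.
Kraft's inequality requires Σ ≤ 1; here Σ = 1.0625 > 1, so no such prefix code exists.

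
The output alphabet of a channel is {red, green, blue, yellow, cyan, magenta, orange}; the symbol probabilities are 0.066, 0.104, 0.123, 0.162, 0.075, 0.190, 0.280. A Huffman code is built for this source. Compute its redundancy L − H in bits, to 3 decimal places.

Entropy H = −Σ p log₂ p ≈ 2.6454 bits.
Huffman merges: 33/500+3/40→141/1000; 13/125+123/1000→227/1000; 141/1000+81/500→303/1000; 19/100+227/1000→417/1000; 7/25+303/1000→583/1000; 417/1000+583/1000→1. L = 2671/1000 ≈ 2.6710.
L − H = 2.6710 − 2.6454 = 0.026 bits.

0.026 bits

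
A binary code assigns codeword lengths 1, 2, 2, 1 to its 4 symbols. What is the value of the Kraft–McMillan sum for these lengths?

With common denominator 2^2 = 4: Σ 2^(−ℓᵢ) = 2/4 + 1/4 + 1/4 + 2/4 = 6/4 = 1.5.

1.5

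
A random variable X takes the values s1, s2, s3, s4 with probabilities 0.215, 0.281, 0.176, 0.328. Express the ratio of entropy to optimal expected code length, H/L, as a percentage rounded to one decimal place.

Entropy H = −Σ p log₂ p ≈ 1.9600 bits.
Huffman merges: 22/125+43/200→391/1000; 281/1000+41/125→609/1000; 391/1000+609/1000→1. L = 2 ≈ 2.0000.
Efficiency = H/L = 1.9600/2.0000 = 98.0%.

98.0%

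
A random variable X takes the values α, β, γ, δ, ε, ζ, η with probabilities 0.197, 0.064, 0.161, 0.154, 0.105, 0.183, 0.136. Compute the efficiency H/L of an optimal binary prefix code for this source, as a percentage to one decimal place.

98.1%

Entropy H = −Σ p log₂ p ≈ 2.7366 bits.
Huffman merges: 8/125+21/200→169/1000; 17/125+77/500→29/100; 161/1000+169/1000→33/100; 183/1000+197/1000→19/50; 29/100+33/100→31/50; 19/50+31/50→1. L = 2789/1000 ≈ 2.7890.
Efficiency = H/L = 2.7366/2.7890 = 98.1%.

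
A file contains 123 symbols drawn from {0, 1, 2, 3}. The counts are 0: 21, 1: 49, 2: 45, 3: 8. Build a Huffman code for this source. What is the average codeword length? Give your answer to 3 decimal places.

1.837 bits/symbol

Probabilities are the counts divided by 123.
Repeatedly combine the two least-probable nodes; the expected code length is the sum of the merged weights.
merge 8/123 + 7/41 → 29/123
merge 29/123 + 15/41 → 74/123
merge 49/123 + 74/123 → 1
L = 29/123 + 74/123 + 1 = 226/123 ≈ 1.837 bits/symbol.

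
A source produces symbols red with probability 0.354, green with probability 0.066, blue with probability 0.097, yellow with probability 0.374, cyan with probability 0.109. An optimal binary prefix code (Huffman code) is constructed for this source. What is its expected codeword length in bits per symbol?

2.061 bits/symbol

Repeatedly combine the two least-probable nodes; the expected code length is the sum of the merged weights.
merge 33/500 + 97/1000 → 163/1000
merge 109/1000 + 163/1000 → 34/125
merge 34/125 + 177/500 → 313/500
merge 187/500 + 313/500 → 1
L = 163/1000 + 34/125 + 313/500 + 1 = 2061/1000 = 2.061 bits/symbol.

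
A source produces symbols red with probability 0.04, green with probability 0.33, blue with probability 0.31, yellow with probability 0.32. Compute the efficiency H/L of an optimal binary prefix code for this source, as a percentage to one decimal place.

88.2%

Entropy H = −Σ p log₂ p ≈ 1.7634 bits.
Huffman merges: 1/25+31/100→7/20; 8/25+33/100→13/20; 7/20+13/20→1. L = 2 ≈ 2.0000.
Efficiency = H/L = 1.7634/2.0000 = 88.2%.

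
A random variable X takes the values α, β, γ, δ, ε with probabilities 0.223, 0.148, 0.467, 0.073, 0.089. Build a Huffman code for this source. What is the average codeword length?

2.005 bits/symbol

Repeatedly combine the two least-probable nodes; the expected code length is the sum of the merged weights.
merge 73/1000 + 89/1000 → 81/500
merge 37/250 + 81/500 → 31/100
merge 223/1000 + 31/100 → 533/1000
merge 467/1000 + 533/1000 → 1
L = 81/500 + 31/100 + 533/1000 + 1 = 401/200 = 2.005 bits/symbol.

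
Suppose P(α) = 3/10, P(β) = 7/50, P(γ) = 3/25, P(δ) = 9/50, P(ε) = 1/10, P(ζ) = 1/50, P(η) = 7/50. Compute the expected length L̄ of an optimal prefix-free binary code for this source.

Repeatedly combine the two least-probable nodes; the expected code length is the sum of the merged weights.
merge 1/50 + 1/10 → 3/25
merge 3/25 + 3/25 → 6/25
merge 7/50 + 7/50 → 7/25
merge 9/50 + 6/25 → 21/50
merge 7/25 + 3/10 → 29/50
merge 21/50 + 29/50 → 1
L = 3/25 + 6/25 + 7/25 + 21/50 + 29/50 + 1 = 66/25 = 2.64 bits/symbol.

2.64 bits/symbol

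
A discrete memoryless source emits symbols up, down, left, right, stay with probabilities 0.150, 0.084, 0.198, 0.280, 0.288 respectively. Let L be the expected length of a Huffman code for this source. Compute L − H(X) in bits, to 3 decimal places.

Entropy H = −Σ p log₂ p ≈ 2.2048 bits.
Huffman merges: 21/250+3/20→117/500; 99/500+117/500→54/125; 7/25+36/125→71/125; 54/125+71/125→1. L = 1117/500 ≈ 2.2340.
L − H = 2.2340 − 2.2048 = 0.029 bits.

0.029 bits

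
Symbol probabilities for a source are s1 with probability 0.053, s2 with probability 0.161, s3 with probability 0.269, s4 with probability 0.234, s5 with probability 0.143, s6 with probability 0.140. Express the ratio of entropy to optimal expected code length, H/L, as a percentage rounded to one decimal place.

98.0%

Entropy H = −Σ p log₂ p ≈ 2.4471 bits.
Huffman merges: 53/1000+7/50→193/1000; 143/1000+161/1000→38/125; 193/1000+117/500→427/1000; 269/1000+38/125→573/1000; 427/1000+573/1000→1. L = 2497/1000 ≈ 2.4970.
Efficiency = H/L = 2.4471/2.4970 = 98.0%.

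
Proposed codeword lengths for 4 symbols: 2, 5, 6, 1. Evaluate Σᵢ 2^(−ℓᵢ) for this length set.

0.796875

With common denominator 2^6 = 64: Σ 2^(−ℓᵢ) = 16/64 + 2/64 + 1/64 + 32/64 = 51/64 = 0.796875.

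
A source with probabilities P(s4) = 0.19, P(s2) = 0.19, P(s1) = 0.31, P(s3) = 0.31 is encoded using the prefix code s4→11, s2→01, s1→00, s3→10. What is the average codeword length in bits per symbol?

2 bits/symbol

L̄ = Σ pᵢ·ℓᵢ = 0.19·2 + 0.19·2 + 0.31·2 + 0.31·2 = 2 bits/symbol.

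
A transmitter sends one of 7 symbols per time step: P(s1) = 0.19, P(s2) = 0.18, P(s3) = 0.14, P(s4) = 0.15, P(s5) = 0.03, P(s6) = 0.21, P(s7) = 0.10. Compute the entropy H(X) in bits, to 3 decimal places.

H = −Σ pᵢ log₂ pᵢ.
−0.19·log₂(0.19) = 0.4552
−0.18·log₂(0.18) = 0.4453
−0.14·log₂(0.14) = 0.3971
−0.15·log₂(0.15) = 0.4105
−0.03·log₂(0.03) = 0.1518
−0.21·log₂(0.21) = 0.4728
−0.10·log₂(0.10) = 0.3322
Sum ≈ 2.6650 → 2.665 bits.

2.665 bits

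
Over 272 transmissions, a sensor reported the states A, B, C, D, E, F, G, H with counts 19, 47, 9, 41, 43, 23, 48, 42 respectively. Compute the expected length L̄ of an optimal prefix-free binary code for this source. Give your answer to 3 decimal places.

2.926 bits/symbol

Probabilities are the counts divided by 272.
Repeatedly combine the two least-probable nodes; the expected code length is the sum of the merged weights.
merge 9/272 + 19/272 → 7/68
merge 23/272 + 7/68 → 3/16
merge 41/272 + 21/136 → 83/272
merge 43/272 + 47/272 → 45/136
merge 3/17 + 3/16 → 99/272
merge 83/272 + 45/136 → 173/272
merge 99/272 + 173/272 → 1
L = 7/68 + 3/16 + 83/272 + 45/136 + 99/272 + 173/272 + 1 = 199/68 ≈ 2.926 bits/symbol.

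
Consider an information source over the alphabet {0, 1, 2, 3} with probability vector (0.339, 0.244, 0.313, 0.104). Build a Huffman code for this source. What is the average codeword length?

2 bits/symbol

Repeatedly combine the two least-probable nodes; the expected code length is the sum of the merged weights.
merge 13/125 + 61/250 → 87/250
merge 313/1000 + 339/1000 → 163/250
merge 87/250 + 163/250 → 1
L = 87/250 + 163/250 + 1 = 2 bits/symbol.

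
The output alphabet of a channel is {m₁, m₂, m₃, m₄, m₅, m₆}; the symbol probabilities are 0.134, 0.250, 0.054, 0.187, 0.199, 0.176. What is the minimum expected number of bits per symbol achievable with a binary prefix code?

Repeatedly combine the two least-probable nodes; the expected code length is the sum of the merged weights.
merge 27/500 + 67/500 → 47/250
merge 22/125 + 187/1000 → 363/1000
merge 47/250 + 199/1000 → 387/1000
merge 1/4 + 363/1000 → 613/1000
merge 387/1000 + 613/1000 → 1
L = 47/250 + 363/1000 + 387/1000 + 613/1000 + 1 = 2551/1000 = 2.551 bits/symbol.

2.551 bits/symbol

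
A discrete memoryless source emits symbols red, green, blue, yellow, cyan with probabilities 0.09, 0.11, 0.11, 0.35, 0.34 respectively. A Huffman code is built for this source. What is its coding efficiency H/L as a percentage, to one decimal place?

Entropy H = −Σ p log₂ p ≈ 2.0725 bits.
Huffman merges: 9/100+11/100→1/5; 11/100+1/5→31/100; 31/100+17/50→13/20; 7/20+13/20→1. L = 54/25 ≈ 2.1600.
Efficiency = H/L = 2.0725/2.1600 = 95.9%.

95.9%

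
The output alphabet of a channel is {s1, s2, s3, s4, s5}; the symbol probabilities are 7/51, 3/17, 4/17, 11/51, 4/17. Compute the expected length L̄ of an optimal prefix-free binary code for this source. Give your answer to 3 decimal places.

2.314 bits/symbol

Repeatedly combine the two least-probable nodes; the expected code length is the sum of the merged weights.
merge 7/51 + 3/17 → 16/51
merge 11/51 + 4/17 → 23/51
merge 4/17 + 16/51 → 28/51
merge 23/51 + 28/51 → 1
L = 16/51 + 23/51 + 28/51 + 1 = 118/51 ≈ 2.314 bits/symbol.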